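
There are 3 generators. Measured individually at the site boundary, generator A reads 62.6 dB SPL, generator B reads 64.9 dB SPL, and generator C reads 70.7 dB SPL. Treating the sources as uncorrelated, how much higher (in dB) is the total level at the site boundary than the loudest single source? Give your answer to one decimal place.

Add the sources as powers (linear), then convert back to dB:
L_total = 10·log₁₀(10^(62.6/10) + 10^(64.9/10) + 10^(70.7/10)) = 72.22 dB SPL.
Excess over the loudest (70.7 dB): 72.22 − 70.7 = 1.5 dB.

1.5 dB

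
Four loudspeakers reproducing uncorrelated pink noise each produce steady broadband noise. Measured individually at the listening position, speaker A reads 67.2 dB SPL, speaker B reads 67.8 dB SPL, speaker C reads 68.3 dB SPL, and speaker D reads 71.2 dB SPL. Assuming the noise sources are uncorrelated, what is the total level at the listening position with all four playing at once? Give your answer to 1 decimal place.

74.9 dB SPL

Incoherent sources sum as intensities:
L_total = 10·log₁₀(10^(67.2/10) + 10^(67.8/10) + 10^(68.3/10) + 10^(71.2/10)) = 10·log₁₀(31220000) = 74.9 dB SPL.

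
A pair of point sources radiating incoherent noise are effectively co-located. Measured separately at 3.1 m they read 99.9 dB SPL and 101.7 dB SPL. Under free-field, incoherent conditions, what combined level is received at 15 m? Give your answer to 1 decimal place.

Combined at 3.1 m: 10·log₁₀(10^(99.9/10)+10^(101.7/10)) = 103.90 dB SPL.
Then apply −20·log₁₀(15/3.1) = -13.69 dB → 90.2 dB SPL.

90.2 dB SPL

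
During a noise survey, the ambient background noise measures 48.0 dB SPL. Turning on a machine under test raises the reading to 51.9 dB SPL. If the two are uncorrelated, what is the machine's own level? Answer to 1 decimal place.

Remove the background by subtracting linear intensities:
L_src = 10·log₁₀(10^(51.9/10) − 10^(48.0/10)) = 10·log₁₀(91790) = 49.6 dB SPL.

49.6 dB SPL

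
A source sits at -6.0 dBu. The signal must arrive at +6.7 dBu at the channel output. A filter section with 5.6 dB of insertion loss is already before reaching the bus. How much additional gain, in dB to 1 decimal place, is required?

The required make-up gain is the shortfall in the dB sum.
G = +6.7 − (-6.0) + 5.6 = 18.3 dB.

18.3 dB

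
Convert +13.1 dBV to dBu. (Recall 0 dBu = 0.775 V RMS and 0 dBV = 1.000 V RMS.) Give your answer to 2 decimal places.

+15.31 dBu

The offset between the scales is 20·log₁₀(0.775/1.000) = −2.214 dB.
So dBu = +13.1 + 2.214 = +15.31 dBu.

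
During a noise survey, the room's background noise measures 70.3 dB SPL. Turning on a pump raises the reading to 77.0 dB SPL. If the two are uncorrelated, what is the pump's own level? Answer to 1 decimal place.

76.0 dB SPL

Subtract intensities: L_src = 10·log₁₀(10^(L_total/10) − 10^(L_bg/10)).
L_src = 10·log₁₀(10^(77.0/10) − 10^(70.3/10)) = 10·log₁₀(39400000) = 76.0 dB SPL.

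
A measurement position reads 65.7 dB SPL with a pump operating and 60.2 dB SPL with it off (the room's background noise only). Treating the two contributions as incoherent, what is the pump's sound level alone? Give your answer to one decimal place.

64.3 dB SPL

Subtract intensities: L_src = 10·log₁₀(10^(L_total/10) − 10^(L_bg/10)).
L_src = 10·log₁₀(10^(65.7/10) − 10^(60.2/10)) = 10·log₁₀(2668000) = 64.3 dB SPL.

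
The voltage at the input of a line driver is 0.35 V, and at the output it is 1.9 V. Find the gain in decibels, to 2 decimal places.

14.69 dB

For a voltage ratio, dB = 20·log₁₀(V₂/V₁).
20·log₁₀(1.9/0.35) = 20·log₁₀(5.429) = 14.69 dB.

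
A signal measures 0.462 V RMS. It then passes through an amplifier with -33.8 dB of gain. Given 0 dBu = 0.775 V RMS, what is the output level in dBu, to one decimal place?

-38.3 dBu

Input level: 20·log₁₀(0.462/0.775) = -4.49 dBu.
Output: -4.49 − 33.8 = -38.3 dBu.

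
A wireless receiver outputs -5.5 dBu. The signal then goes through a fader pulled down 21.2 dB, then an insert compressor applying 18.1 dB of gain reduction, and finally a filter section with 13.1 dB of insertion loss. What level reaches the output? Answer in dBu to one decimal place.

-57.9 dBu

Gain stages sum in dB:
-5.5 − 21.2 − 18.1 − 13.1 = -57.9 dBu.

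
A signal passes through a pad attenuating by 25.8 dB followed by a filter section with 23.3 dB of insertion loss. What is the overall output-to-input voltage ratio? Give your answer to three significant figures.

0.00351

Net gain = (−25.8) + (−23.3) = -49.1 dB.
Voltage ratio = 10^(-49.1/20) = 0.00351.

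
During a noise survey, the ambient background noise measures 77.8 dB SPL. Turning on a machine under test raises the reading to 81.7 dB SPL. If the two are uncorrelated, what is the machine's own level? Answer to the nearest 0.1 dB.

79.4 dB SPL

Subtract intensities: L_src = 10·log₁₀(10^(L_total/10) − 10^(L_bg/10)).
L_src = 10·log₁₀(10^(81.7/10) − 10^(77.8/10)) = 10·log₁₀(87650000) = 79.4 dB SPL.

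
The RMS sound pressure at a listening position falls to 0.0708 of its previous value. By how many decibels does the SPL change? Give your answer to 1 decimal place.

-23.0 dB

SPL change from a pressure ratio uses the 20·log₁₀ form:
20·log₁₀(0.0708) = -23.0 dB.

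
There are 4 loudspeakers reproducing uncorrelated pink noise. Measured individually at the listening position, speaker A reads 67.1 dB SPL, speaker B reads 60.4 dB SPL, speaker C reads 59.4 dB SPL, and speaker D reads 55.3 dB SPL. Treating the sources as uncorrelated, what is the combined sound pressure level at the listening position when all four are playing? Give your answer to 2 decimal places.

68.71 dB SPL

Incoherent sources sum as intensities:
L_total = 10·log₁₀(10^(67.1/10) + 10^(60.4/10) + 10^(59.4/10) + 10^(55.3/10)) = 10·log₁₀(7435000) = 68.71 dB SPL.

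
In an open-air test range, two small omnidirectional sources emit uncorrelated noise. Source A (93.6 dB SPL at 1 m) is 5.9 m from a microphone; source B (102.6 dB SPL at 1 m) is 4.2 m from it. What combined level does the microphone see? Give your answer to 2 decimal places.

90.40 dB SPL

At the listener: L_A = 93.6 − 20·log₁₀(5.9) = 78.183 dB; L_B = 102.6 − 20·log₁₀(4.2) = 90.135 dB.
Combined: 10·log₁₀(10^(78.183/10)+10^(90.135/10)) = 90.40 dB SPL.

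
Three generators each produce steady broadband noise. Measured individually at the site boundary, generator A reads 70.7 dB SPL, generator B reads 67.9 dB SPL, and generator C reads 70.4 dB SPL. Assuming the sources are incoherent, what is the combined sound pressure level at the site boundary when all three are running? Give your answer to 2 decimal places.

74.61 dB SPL

Uncorrelated sources add in intensity (power), not in dB.
L_total = 10·log₁₀(10^(70.7/10) + 10^(67.9/10) + 10^(70.4/10)) = 10·log₁₀(28880000) = 74.61 dB SPL.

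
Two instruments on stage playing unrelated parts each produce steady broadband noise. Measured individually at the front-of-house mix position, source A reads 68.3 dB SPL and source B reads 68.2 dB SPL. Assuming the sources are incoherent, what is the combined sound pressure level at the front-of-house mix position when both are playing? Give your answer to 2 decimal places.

Uncorrelated sources add in intensity (power), not in dB.
L_total = 10·log₁₀(10^(68.3/10) + 10^(68.2/10)) = 10·log₁₀(13370000) = 71.26 dB SPL.

71.26 dB SPL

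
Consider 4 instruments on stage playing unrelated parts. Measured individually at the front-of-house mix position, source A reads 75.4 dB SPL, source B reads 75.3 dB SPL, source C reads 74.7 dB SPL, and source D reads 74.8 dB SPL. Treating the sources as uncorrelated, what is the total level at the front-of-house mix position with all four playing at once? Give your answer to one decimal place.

Uncorrelated sources add in intensity (power), not in dB.
L_total = 10·log₁₀(10^(75.4/10) + 10^(75.3/10) + 10^(74.7/10) + 10^(74.8/10)) = 10·log₁₀(128300000) = 81.1 dB SPL.

81.1 dB SPL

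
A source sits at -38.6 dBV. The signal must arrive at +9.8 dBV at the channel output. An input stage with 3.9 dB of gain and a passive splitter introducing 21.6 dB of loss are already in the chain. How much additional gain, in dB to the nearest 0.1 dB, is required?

The required make-up gain is the shortfall in the dB sum.
G = +9.8 − (-38.6) − 3.9 + 21.6 = 66.1 dB.

66.1 dB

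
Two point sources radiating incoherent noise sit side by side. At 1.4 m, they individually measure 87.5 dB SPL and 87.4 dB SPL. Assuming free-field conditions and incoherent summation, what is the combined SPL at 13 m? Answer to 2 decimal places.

Combined at 1.4 m: 10·log₁₀(10^(87.5/10)+10^(87.4/10)) = 90.461 dB SPL.
Then apply −20·log₁₀(13/1.4) = -19.356 dB → 71.10 dB SPL.

71.10 dB SPL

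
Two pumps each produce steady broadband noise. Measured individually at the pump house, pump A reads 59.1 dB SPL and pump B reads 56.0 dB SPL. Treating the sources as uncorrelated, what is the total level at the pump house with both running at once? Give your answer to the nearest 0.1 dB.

60.8 dB SPL

Incoherent sources sum as intensities:
L_total = 10·log₁₀(10^(59.1/10) + 10^(56.0/10)) = 10·log₁₀(1211000) = 60.8 dB SPL.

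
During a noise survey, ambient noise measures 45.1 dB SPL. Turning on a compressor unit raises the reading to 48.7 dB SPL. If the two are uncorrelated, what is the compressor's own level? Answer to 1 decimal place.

46.2 dB SPL

Remove the background by subtracting linear intensities:
L_src = 10·log₁₀(10^(48.7/10) − 10^(45.1/10)) = 10·log₁₀(41770) = 46.2 dB SPL.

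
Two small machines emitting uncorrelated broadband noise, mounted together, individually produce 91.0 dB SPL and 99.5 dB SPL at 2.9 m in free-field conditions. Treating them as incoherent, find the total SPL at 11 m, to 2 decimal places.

88.49 dB SPL

Combined at 2.9 m: 10·log₁₀(10^(91.0/10)+10^(99.5/10)) = 100.074 dB SPL.
Then apply −20·log₁₀(11/2.9) = -11.580 dB → 88.49 dB SPL.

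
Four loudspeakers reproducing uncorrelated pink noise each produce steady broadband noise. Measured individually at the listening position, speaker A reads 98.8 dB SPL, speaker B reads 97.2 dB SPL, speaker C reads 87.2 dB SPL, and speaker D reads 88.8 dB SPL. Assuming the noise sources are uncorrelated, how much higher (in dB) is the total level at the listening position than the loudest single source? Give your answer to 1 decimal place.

2.7 dB

Add the sources as powers (linear), then convert back to dB:
L_total = 10·log₁₀(10^(98.8/10) + 10^(97.2/10) + 10^(87.2/10) + 10^(88.8/10)) = 101.50 dB SPL.
Excess over the loudest (98.8 dB): 101.50 − 98.8 = 2.7 dB.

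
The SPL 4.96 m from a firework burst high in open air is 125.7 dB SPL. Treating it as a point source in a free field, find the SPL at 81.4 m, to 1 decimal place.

101.4 dB SPL

For a point source in a free field, ΔL = −20·log₁₀(d₂/d₁).
ΔL = −20·log₁₀(81.4/4.96) = -24.30 dB, so L₂ = 125.7 + (-24.30) = 101.4 dB SPL.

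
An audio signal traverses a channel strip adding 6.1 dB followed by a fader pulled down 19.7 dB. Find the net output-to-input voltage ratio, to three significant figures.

Net gain = 6.1 + (−19.7) = -13.6 dB.
Voltage ratio = 10^(-13.6/20) = 0.209.

0.209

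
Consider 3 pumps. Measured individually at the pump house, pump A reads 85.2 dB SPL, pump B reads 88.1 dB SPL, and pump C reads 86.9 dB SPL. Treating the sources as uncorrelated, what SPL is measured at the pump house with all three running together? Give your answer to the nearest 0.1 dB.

91.7 dB SPL

Incoherent sources sum as intensities:
L_total = 10·log₁₀(10^(85.2/10) + 10^(88.1/10) + 10^(86.9/10)) = 10·log₁₀(1467000000) = 91.7 dB SPL.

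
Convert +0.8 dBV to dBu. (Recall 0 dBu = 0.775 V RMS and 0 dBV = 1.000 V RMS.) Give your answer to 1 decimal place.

The offset between the scales is 20·log₁₀(0.775/1.000) = −2.214 dB.
So dBu = +0.8 + 2.214 = +3.0 dBu.

+3.0 dBu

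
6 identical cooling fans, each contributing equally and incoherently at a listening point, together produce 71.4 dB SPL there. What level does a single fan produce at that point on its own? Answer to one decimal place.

63.6 dB SPL

6 equal incoherent sources add 10·log₁₀(6) = 7.78 dB over one source.
L_one = 71.4 − 7.78 = 63.6 dB SPL.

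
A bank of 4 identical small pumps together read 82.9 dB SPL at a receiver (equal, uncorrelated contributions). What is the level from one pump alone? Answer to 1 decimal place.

4 equal incoherent sources add 10·log₁₀(4) = 6.02 dB over one source.
L_one = 82.9 − 6.02 = 76.9 dB SPL.

76.9 dB SPL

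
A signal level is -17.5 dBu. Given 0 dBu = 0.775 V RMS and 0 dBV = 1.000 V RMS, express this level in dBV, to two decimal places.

-19.71 dBV

The offset between the scales is 20·log₁₀(0.775/1.000) = −2.214 dB.
So dBV = -17.5 − 2.214 = -19.71 dBV.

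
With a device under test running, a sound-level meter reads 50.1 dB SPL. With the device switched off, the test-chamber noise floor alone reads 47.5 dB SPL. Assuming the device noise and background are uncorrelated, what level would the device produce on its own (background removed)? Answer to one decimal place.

46.6 dB SPL

Subtract intensities: L_src = 10·log₁₀(10^(L_total/10) − 10^(L_bg/10)).
L_src = 10·log₁₀(10^(50.1/10) − 10^(47.5/10)) = 10·log₁₀(46100) = 46.6 dB SPL.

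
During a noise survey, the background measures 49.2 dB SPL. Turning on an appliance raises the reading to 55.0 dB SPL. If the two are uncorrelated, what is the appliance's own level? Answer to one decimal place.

Remove the background by subtracting linear intensities:
L_src = 10·log₁₀(10^(55.0/10) − 10^(49.2/10)) = 10·log₁₀(233100) = 53.7 dB SPL.

53.7 dB SPL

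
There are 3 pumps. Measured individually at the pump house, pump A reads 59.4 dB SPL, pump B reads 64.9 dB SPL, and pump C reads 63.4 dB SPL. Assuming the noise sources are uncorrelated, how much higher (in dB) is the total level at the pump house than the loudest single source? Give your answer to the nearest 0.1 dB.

Add the sources as powers (linear), then convert back to dB:
L_total = 10·log₁₀(10^(59.4/10) + 10^(64.9/10) + 10^(63.4/10)) = 67.89 dB SPL.
Excess over the loudest (64.9 dB): 67.89 − 64.9 = 3.0 dB.

3.0 dB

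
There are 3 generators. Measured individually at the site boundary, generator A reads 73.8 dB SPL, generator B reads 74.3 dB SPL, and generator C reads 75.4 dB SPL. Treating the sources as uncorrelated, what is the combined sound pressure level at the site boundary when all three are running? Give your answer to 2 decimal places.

Incoherent sources sum as intensities:
L_total = 10·log₁₀(10^(73.8/10) + 10^(74.3/10) + 10^(75.4/10)) = 10·log₁₀(85580000) = 79.32 dB SPL.

79.32 dB SPL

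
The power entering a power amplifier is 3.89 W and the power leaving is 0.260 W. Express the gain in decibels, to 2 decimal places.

Power ratio → dB uses the 10·log₁₀ form:
10·log₁₀(0.260/3.89) = 10·log₁₀(0.06684) = -11.75 dB.

-11.75 dB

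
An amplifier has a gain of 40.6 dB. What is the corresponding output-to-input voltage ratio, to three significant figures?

Voltage ratio = 10^(dB/20).
10^(40.6/20) = 10^(2.030) = 107.

107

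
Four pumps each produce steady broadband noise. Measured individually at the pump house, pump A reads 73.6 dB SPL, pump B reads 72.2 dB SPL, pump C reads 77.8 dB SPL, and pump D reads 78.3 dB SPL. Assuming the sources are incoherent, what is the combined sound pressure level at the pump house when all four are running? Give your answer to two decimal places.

Uncorrelated sources add in intensity (power), not in dB.
L_total = 10·log₁₀(10^(73.6/10) + 10^(72.2/10) + 10^(77.8/10) + 10^(78.3/10)) = 10·log₁₀(167400000) = 82.24 dB SPL.

82.24 dB SPL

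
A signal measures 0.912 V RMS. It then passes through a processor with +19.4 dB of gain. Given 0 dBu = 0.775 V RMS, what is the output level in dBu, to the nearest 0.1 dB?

Input level: 20·log₁₀(0.912/0.775) = 1.41 dBu.
Output: 1.41 + 19.4 = +20.8 dBu.

+20.8 dBu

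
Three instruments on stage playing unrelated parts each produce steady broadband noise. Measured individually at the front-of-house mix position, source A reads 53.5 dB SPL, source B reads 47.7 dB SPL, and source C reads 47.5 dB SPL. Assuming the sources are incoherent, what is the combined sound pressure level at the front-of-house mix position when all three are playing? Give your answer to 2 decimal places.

Incoherent sources sum as intensities:
L_total = 10·log₁₀(10^(53.5/10) + 10^(47.7/10) + 10^(47.5/10)) = 10·log₁₀(339000) = 55.30 dB SPL.

55.30 dB SPL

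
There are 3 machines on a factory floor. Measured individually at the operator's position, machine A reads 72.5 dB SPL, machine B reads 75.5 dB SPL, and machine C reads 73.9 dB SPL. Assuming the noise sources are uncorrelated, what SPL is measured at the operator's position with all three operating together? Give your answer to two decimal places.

Incoherent sources sum as intensities:
L_total = 10·log₁₀(10^(72.5/10) + 10^(75.5/10) + 10^(73.9/10)) = 10·log₁₀(77810000) = 78.91 dB SPL.

78.91 dB SPL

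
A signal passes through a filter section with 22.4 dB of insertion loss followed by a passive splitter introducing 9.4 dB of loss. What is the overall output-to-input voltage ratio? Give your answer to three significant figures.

0.0257

Net gain = (−22.4) + (−9.4) = -31.8 dB.
Voltage ratio = 10^(-31.8/20) = 0.0257.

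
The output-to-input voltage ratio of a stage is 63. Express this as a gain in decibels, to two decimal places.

35.99 dB

Voltage ratio → dB uses the 20·log₁₀ form:
20·log₁₀(63) = 35.99 dB.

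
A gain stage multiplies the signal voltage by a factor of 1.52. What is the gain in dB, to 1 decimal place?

3.6 dB

Voltage ratio → dB uses the 20·log₁₀ form:
20·log₁₀(1.52) = 3.6 dB.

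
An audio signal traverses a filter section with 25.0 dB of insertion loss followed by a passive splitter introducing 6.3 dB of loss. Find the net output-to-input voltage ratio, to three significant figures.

0.0272

Net gain = (−25.0) + (−6.3) = -31.3 dB.
Voltage ratio = 10^(-31.3/20) = 0.0272.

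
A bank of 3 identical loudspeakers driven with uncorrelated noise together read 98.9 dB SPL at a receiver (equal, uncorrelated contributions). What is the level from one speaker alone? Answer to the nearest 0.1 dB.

3 equal incoherent sources add 10·log₁₀(3) = 4.77 dB over one source.
L_one = 98.9 − 4.77 = 94.1 dB SPL.

94.1 dB SPL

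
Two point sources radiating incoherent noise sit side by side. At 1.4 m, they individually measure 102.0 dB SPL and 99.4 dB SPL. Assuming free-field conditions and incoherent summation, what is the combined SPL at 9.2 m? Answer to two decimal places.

Combined at 1.4 m: 10·log₁₀(10^(102.0/10)+10^(99.4/10)) = 103.902 dB SPL.
Then apply −20·log₁₀(9.2/1.4) = -16.353 dB → 87.55 dB SPL.

87.55 dB SPL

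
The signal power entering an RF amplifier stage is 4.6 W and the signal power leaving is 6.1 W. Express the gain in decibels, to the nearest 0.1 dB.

Power ratio → dB uses the 10·log₁₀ form:
10·log₁₀(6.1/4.6) = 10·log₁₀(1.326) = 1.2 dB.

1.2 dB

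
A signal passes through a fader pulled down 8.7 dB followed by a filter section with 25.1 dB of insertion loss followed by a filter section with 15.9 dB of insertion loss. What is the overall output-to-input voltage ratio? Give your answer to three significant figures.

0.00327

Net gain = (−8.7) + (−25.1) + (−15.9) = -49.7 dB.
Voltage ratio = 10^(-49.7/20) = 0.00327.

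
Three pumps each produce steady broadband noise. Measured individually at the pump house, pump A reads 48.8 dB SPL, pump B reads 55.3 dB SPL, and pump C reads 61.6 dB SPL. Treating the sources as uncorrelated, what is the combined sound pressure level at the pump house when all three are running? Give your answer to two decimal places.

Incoherent sources sum as intensities:
L_total = 10·log₁₀(10^(48.8/10) + 10^(55.3/10) + 10^(61.6/10)) = 10·log₁₀(1860000) = 62.70 dB SPL.

62.70 dB SPL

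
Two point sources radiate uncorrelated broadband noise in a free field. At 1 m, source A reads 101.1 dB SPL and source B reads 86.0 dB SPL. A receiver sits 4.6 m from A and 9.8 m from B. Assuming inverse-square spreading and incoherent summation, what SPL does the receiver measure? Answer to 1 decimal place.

87.9 dB SPL

At the listener: L_A = 101.1 − 20·log₁₀(4.6) = 87.84 dB; L_B = 86.0 − 20·log₁₀(9.8) = 66.18 dB.
Combined: 10·log₁₀(10^(87.84/10)+10^(66.18/10)) = 87.9 dB SPL.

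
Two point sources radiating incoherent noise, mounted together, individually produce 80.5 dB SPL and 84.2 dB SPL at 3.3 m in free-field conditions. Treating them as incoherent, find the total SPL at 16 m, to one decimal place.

Combined at 3.3 m: 10·log₁₀(10^(80.5/10)+10^(84.2/10)) = 85.74 dB SPL.
Then apply −20·log₁₀(16/3.3) = -13.71 dB → 72.0 dB SPL.

72.0 dB SPL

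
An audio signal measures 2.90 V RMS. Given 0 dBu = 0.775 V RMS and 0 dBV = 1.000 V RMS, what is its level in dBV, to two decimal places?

dBV = 20·log₁₀(V / 1.000 V).
20·log₁₀(2.90/1.000) = +9.25 dBV.

+9.25 dBV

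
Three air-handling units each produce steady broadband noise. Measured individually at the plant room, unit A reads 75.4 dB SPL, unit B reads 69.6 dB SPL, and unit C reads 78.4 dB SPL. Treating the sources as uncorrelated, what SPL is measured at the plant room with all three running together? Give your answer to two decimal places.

Uncorrelated sources add in intensity (power), not in dB.
L_total = 10·log₁₀(10^(75.4/10) + 10^(69.6/10) + 10^(78.4/10)) = 10·log₁₀(113000000) = 80.53 dB SPL.

80.53 dB SPL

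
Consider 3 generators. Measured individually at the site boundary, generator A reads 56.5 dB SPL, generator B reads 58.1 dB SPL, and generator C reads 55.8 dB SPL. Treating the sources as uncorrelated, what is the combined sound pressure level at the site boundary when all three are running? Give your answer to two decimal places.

Uncorrelated sources add in intensity (power), not in dB.
L_total = 10·log₁₀(10^(56.5/10) + 10^(58.1/10) + 10^(55.8/10)) = 10·log₁₀(1473000) = 61.68 dB SPL.

61.68 dB SPL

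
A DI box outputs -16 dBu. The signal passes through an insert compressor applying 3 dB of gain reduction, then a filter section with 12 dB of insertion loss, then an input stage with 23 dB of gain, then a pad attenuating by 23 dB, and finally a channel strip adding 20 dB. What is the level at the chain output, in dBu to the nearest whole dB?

Cascaded gains and losses add directly in dB.
-16 − 3 − 12 + 23 − 23 + 20 = -11 dBu.

-11 dBu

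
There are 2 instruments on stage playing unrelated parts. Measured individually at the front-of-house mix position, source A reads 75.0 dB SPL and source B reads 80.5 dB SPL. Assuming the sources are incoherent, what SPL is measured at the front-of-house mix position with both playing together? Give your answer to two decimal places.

Uncorrelated sources add in intensity (power), not in dB.
L_total = 10·log₁₀(10^(75.0/10) + 10^(80.5/10)) = 10·log₁₀(143800000) = 81.58 dB SPL.

81.58 dB SPL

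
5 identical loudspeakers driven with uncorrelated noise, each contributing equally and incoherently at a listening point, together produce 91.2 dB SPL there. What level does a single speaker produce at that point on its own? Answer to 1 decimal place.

84.2 dB SPL

5 equal incoherent sources add 10·log₁₀(5) = 6.99 dB over one source.
L_one = 91.2 − 6.99 = 84.2 dB SPL.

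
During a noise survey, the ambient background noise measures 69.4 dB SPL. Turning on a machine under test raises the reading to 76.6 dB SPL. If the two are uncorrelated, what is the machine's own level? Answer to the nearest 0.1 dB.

Subtract intensities: L_src = 10·log₁₀(10^(L_total/10) − 10^(L_bg/10)).
L_src = 10·log₁₀(10^(76.6/10) − 10^(69.4/10)) = 10·log₁₀(37000000) = 75.7 dB SPL.

75.7 dB SPL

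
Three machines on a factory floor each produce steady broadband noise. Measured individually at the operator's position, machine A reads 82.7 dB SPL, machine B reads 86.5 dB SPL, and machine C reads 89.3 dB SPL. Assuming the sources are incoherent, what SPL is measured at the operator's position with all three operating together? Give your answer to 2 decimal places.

91.71 dB SPL

Add the sources as powers (linear), then convert back to dB:
L_total = 10·log₁₀(10^(82.7/10) + 10^(86.5/10) + 10^(89.3/10)) = 10·log₁₀(1484000000) = 91.71 dB SPL.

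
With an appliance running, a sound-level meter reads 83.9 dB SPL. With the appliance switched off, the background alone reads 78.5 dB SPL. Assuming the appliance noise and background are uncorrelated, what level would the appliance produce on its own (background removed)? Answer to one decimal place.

82.4 dB SPL

Remove the background by subtracting linear intensities:
L_src = 10·log₁₀(10^(83.9/10) − 10^(78.5/10)) = 10·log₁₀(174700000) = 82.4 dB SPL.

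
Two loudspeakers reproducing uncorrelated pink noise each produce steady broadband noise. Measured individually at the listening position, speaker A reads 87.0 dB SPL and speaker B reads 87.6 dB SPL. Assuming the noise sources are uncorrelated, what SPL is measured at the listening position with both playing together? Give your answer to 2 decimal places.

90.32 dB SPL

Add the sources as powers (linear), then convert back to dB:
L_total = 10·log₁₀(10^(87.0/10) + 10^(87.6/10)) = 10·log₁₀(1077000000) = 90.32 dB SPL.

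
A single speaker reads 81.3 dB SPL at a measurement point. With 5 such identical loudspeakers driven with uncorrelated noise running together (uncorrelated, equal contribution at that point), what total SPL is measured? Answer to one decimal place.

5 equal incoherent sources raise the level by 10·log₁₀(5) = 6.99 dB.
L_total = 81.3 + 6.99 = 88.3 dB SPL.

88.3 dB SPL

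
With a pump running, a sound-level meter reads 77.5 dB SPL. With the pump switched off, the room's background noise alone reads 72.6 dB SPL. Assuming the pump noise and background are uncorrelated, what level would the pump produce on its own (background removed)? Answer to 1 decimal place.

Remove the background by subtracting linear intensities:
L_src = 10·log₁₀(10^(77.5/10) − 10^(72.6/10)) = 10·log₁₀(38040000) = 75.8 dB SPL.

75.8 dB SPL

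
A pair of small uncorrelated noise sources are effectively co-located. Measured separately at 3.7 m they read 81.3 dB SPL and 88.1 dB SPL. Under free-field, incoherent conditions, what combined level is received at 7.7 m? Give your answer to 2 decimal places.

Combined at 3.7 m: 10·log₁₀(10^(81.3/10)+10^(88.1/10)) = 88.924 dB SPL.
Then apply −20·log₁₀(7.7/3.7) = -6.366 dB → 82.56 dB SPL.

82.56 dB SPL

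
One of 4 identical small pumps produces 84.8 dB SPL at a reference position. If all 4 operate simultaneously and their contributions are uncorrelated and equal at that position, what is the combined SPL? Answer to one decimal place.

90.8 dB SPL

4 equal incoherent sources raise the level by 10·log₁₀(4) = 6.02 dB.
L_total = 84.8 + 6.02 = 90.8 dB SPL.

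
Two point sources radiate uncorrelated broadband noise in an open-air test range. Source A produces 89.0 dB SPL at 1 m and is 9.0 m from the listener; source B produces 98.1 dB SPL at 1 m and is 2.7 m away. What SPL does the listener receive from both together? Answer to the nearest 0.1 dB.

At the listener: L_A = 89.0 − 20·log₁₀(9.0) = 69.92 dB; L_B = 98.1 − 20·log₁₀(2.7) = 89.47 dB.
Combined: 10·log₁₀(10^(69.92/10)+10^(89.47/10)) = 89.5 dB SPL.

89.5 dB SPL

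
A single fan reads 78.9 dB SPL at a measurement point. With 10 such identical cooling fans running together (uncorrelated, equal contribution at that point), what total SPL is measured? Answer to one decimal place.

10 equal incoherent sources raise the level by 10·log₁₀(10) = 10.00 dB.
L_total = 78.9 + 10.00 = 88.9 dB SPL.

88.9 dB SPL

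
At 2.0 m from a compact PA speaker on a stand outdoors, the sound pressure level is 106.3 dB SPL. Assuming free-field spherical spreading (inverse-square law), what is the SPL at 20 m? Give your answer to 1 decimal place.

Free-field point source: level drops by 20·log₁₀ of the distance ratio.
ΔL = −20·log₁₀(20/2.0) = -20.00 dB, so L₂ = 106.3 + (-20.00) = 86.3 dB SPL.

86.3 dB SPL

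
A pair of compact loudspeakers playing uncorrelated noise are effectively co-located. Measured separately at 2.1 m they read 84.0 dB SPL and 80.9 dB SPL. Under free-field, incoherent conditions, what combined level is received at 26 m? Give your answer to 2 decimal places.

Combined at 2.1 m: 10·log₁₀(10^(84.0/10)+10^(80.9/10)) = 85.731 dB SPL.
Then apply −20·log₁₀(26/2.1) = -21.855 dB → 63.88 dB SPL.

63.88 dB SPL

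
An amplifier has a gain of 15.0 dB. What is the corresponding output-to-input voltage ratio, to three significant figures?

Voltage ratio = 10^(dB/20).
10^(15.0/20) = 10^(0.7500) = 5.62.

5.62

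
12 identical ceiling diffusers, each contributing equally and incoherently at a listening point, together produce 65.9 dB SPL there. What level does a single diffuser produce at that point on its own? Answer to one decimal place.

12 equal incoherent sources add 10·log₁₀(12) = 10.79 dB over one source.
L_one = 65.9 − 10.79 = 55.1 dB SPL.

55.1 dB SPL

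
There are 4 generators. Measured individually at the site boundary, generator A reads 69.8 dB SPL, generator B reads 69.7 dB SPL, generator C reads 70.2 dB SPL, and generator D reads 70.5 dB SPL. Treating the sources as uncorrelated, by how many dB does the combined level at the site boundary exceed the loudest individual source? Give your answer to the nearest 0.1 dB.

Add the sources as powers (linear), then convert back to dB:
L_total = 10·log₁₀(10^(69.8/10) + 10^(69.7/10) + 10^(70.2/10) + 10^(70.5/10)) = 76.08 dB SPL.
Excess over the loudest (70.5 dB): 76.08 − 70.5 = 5.6 dB.

5.6 dB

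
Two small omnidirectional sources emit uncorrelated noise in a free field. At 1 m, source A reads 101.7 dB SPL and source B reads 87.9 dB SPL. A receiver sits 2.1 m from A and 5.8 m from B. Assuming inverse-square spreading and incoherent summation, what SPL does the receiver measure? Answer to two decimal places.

At the listener: L_A = 101.7 − 20·log₁₀(2.1) = 95.256 dB; L_B = 87.9 − 20·log₁₀(5.8) = 72.631 dB.
Combined: 10·log₁₀(10^(95.256/10)+10^(72.631/10)) = 95.28 dB SPL.

95.28 dB SPL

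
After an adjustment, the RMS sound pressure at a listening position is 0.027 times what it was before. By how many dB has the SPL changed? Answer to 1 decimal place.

-31.4 dB

SPL change from a pressure ratio uses the 20·log₁₀ form:
20·log₁₀(0.027) = -31.4 dB.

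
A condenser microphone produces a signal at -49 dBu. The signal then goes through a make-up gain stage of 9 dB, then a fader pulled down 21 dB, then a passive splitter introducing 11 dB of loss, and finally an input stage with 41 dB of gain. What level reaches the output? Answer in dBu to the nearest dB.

-31 dBu

In dB, series stages simply add:
-49 + 9 − 21 − 11 + 41 = -31 dBu.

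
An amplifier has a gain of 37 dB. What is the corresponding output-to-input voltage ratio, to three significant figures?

70.8

Voltage ratio = 10^(dB/20).
10^(37/20) = 10^(1.850) = 70.8.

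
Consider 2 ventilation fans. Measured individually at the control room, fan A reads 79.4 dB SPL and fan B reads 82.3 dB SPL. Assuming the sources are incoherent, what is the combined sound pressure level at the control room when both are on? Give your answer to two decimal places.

84.10 dB SPL

Incoherent sources sum as intensities:
L_total = 10·log₁₀(10^(79.4/10) + 10^(82.3/10)) = 10·log₁₀(256900000) = 84.10 dB SPL.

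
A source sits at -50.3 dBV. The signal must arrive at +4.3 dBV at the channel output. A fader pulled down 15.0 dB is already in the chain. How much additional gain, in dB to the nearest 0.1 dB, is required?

The required make-up gain is the shortfall in the dB sum.
G = +4.3 − (-50.3) + 15.0 = 69.6 dB.

69.6 dB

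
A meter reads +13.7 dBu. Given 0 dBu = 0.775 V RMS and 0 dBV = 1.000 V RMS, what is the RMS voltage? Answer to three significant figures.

V = 0.775 V × 10^(+13.7/20).
= 0.775 × 4.842 = 3.75 V.

3.75 V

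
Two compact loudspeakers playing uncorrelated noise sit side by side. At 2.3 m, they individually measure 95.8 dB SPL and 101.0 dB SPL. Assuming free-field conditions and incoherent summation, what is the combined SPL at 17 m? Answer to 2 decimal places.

84.77 dB SPL

Combined at 2.3 m: 10·log₁₀(10^(95.8/10)+10^(101.0/10)) = 102.146 dB SPL.
Then apply −20·log₁₀(17/2.3) = -17.374 dB → 84.77 dB SPL.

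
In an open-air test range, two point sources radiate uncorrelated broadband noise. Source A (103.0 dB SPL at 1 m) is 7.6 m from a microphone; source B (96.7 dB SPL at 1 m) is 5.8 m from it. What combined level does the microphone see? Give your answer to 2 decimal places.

At the listener: L_A = 103.0 − 20·log₁₀(7.6) = 85.384 dB; L_B = 96.7 − 20·log₁₀(5.8) = 81.431 dB.
Combined: 10·log₁₀(10^(85.384/10)+10^(81.431/10)) = 86.85 dB SPL.

86.85 dB SPL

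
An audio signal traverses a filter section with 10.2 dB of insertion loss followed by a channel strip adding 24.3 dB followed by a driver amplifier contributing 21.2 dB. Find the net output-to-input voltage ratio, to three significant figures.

58.2

Net gain = (−10.2) + 24.3 + 21.2 = 35.3 dB.
Voltage ratio = 10^(35.3/20) = 58.2.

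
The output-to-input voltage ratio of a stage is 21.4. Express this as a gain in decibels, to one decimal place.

26.6 dB

Voltage is an amplitude quantity, so gain = 20·log₁₀(V_out/V_in).
20·log₁₀(21.4) = 26.6 dB.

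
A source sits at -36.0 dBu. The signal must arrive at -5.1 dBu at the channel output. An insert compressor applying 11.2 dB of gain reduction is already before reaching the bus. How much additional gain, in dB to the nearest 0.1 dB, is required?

42.1 dB

The required make-up gain is the shortfall in the dB sum.
G = -5.1 − (-36.0) + 11.2 = 42.1 dB.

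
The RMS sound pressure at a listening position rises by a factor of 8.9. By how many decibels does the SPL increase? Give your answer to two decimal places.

18.99 dB

Sound pressure is an amplitude quantity: ΔL = 20·log₁₀(p₂/p₁).
20·log₁₀(8.9) = 18.99 dB.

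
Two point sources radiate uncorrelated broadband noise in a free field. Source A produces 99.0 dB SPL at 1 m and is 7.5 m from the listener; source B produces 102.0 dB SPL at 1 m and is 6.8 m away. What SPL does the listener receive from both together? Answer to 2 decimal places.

At the listener: L_A = 99.0 − 20·log₁₀(7.5) = 81.499 dB; L_B = 102.0 − 20·log₁₀(6.8) = 85.350 dB.
Combined: 10·log₁₀(10^(81.499/10)+10^(85.350/10)) = 86.85 dB SPL.

86.85 dB SPL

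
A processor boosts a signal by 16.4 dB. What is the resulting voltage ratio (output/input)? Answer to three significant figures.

6.61

Voltage ratio = 10^(dB/20).
10^(16.4/20) = 10^(0.8200) = 6.61.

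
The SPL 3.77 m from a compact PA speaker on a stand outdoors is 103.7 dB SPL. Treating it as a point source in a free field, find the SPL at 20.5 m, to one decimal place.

Free-field point source: level drops by 20·log₁₀ of the distance ratio.
ΔL = −20·log₁₀(20.5/3.77) = -14.71 dB, so L₂ = 103.7 + (-14.71) = 89.0 dB SPL.

89.0 dB SPL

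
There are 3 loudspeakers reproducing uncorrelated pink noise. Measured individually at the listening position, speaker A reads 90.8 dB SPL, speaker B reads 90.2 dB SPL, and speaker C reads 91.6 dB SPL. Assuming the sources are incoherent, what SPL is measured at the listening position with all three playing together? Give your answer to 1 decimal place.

95.7 dB SPL

Uncorrelated sources add in intensity (power), not in dB.
L_total = 10·log₁₀(10^(90.8/10) + 10^(90.2/10) + 10^(91.6/10)) = 10·log₁₀(3695000000) = 95.7 dB SPL.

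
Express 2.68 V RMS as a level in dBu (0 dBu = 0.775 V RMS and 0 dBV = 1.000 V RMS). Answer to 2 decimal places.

dBu = 20·log₁₀(V / 0.775 V).
20·log₁₀(2.68/0.775) = +10.78 dBu.

+10.78 dBu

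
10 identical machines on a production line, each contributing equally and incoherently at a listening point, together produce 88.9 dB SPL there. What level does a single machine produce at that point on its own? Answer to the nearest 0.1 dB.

78.9 dB SPL

10 equal incoherent sources add 10·log₁₀(10) = 10.00 dB over one source.
L_one = 88.9 − 10.00 = 78.9 dB SPL.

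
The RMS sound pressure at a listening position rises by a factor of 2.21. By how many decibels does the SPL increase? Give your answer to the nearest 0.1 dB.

SPL change from a pressure ratio uses the 20·log₁₀ form:
20·log₁₀(2.21) = 6.9 dB.

6.9 dB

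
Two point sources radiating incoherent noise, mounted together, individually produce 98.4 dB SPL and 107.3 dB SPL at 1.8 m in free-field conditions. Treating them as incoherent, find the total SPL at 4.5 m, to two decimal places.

Combined at 1.8 m: 10·log₁₀(10^(98.4/10)+10^(107.3/10)) = 107.826 dB SPL.
Then apply −20·log₁₀(4.5/1.8) = -7.959 dB → 99.87 dB SPL.

99.87 dB SPL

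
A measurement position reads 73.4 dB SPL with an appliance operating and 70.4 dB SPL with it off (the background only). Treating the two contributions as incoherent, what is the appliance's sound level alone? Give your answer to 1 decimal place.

70.4 dB SPL

Remove the background by subtracting linear intensities:
L_src = 10·log₁₀(10^(73.4/10) − 10^(70.4/10)) = 10·log₁₀(10910000) = 70.4 dB SPL.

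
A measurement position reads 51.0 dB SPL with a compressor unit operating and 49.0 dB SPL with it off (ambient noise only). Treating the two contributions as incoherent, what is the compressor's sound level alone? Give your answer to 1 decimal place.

46.7 dB SPL

Subtract intensities: L_src = 10·log₁₀(10^(L_total/10) − 10^(L_bg/10)).
L_src = 10·log₁₀(10^(51.0/10) − 10^(49.0/10)) = 10·log₁₀(46460) = 46.7 dB SPL.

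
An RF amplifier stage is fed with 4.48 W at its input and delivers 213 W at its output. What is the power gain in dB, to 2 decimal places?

16.77 dB

Power is a power quantity, so gain = 10·log₁₀(P_out/P_in).
10·log₁₀(213/4.48) = 10·log₁₀(47.54) = 16.77 dB.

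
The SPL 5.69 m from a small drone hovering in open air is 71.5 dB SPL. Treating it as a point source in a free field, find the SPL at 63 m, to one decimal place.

Inverse-square spreading gives ΔL = −20·log₁₀(d₂/d₁).
ΔL = −20·log₁₀(63/5.69) = -20.88 dB, so L₂ = 71.5 + (-20.88) = 50.6 dB SPL.

50.6 dB SPL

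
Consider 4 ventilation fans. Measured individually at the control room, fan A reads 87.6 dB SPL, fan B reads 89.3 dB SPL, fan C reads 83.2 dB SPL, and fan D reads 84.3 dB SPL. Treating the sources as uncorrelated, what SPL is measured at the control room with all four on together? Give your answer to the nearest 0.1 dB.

92.8 dB SPL

Uncorrelated sources add in intensity (power), not in dB.
L_total = 10·log₁₀(10^(87.6/10) + 10^(89.3/10) + 10^(83.2/10) + 10^(84.3/10)) = 10·log₁₀(1905000000) = 92.8 dB SPL.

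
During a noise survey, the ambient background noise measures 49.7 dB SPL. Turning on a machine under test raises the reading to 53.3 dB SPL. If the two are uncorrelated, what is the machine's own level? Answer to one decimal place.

50.8 dB SPL

Subtract intensities: L_src = 10·log₁₀(10^(L_total/10) − 10^(L_bg/10)).
L_src = 10·log₁₀(10^(53.3/10) − 10^(49.7/10)) = 10·log₁₀(120500) = 50.8 dB SPL.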